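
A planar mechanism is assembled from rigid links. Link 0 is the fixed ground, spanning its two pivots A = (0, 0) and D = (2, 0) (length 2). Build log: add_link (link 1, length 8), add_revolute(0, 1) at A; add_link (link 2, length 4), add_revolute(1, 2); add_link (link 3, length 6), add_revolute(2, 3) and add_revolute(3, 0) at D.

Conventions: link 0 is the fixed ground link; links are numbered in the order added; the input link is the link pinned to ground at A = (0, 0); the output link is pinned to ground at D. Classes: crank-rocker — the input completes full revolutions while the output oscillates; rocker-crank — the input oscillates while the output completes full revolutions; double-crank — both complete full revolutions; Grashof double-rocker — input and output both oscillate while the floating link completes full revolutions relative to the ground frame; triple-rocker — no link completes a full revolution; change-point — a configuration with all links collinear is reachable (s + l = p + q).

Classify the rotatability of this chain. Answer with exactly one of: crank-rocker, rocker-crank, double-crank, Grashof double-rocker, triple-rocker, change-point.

lengths: ground=2, input=8, coupler=4, output=6
sorted: s=2 (shortest), l=8 (longest), p+q=10
s + l = 10 vs p + q = 10
s + l = p + q → change-point (collinear configuration reachable)

change-point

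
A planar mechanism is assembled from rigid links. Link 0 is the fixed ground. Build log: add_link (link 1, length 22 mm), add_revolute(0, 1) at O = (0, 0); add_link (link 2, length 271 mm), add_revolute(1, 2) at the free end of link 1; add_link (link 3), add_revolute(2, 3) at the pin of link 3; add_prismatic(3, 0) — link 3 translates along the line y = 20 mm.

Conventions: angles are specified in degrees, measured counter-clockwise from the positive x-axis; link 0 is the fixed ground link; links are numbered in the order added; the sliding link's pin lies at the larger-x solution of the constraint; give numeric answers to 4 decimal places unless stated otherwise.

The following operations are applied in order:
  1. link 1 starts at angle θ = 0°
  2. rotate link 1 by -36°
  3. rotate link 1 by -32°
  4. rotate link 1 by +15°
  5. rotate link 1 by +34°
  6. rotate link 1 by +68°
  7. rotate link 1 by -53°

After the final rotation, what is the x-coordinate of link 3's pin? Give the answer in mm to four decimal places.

geometry: r = 22 mm, L = 271 mm, e = 20 mm; θ starts at 0°
rotate link 1 by -36°: θ ← 0° -36° = -36°
rotate link 1 by -32°: θ ← -36° -32° = -68°
rotate link 1 by +15°: θ ← -68° +15° = -53°
rotate link 1 by +34°: θ ← -53° +34° = -19°
rotate link 1 by +68°: θ ← -19° +68° = 49°
rotate link 1 by -53°: θ ← 49° -53° = -4°
crank pin P = (r cos θ, r sin θ) = (21.946409, -1.534642)
h = r sin θ − e = -1.534642 − 20 = -21.534642
x = r cos θ + √(L² − h²) = 21.946409 + 270.143035 = 292.089444

292.0894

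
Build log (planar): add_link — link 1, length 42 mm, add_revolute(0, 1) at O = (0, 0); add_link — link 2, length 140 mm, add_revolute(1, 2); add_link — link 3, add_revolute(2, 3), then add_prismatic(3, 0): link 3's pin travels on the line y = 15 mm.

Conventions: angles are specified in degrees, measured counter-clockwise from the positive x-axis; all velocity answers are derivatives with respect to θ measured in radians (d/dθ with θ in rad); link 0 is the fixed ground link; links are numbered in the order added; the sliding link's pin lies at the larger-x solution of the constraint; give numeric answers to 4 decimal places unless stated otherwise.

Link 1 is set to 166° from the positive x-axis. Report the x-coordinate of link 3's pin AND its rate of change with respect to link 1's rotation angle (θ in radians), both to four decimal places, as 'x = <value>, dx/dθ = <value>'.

geometry: r = 42 mm, L = 140 mm, e = 15 mm
crank pin P = (r cos θ, r sin θ) = (-40.752421, 10.160720)
h = r sin θ − e = 10.160720 − 15 = -4.839280
x = r cos θ + √(L² − h²) = -40.752421 + 139.916337 = 99.163917
dx/dθ = −r sin θ − h·r cos θ/√(L² − h²) (θ in radians; h = -4.839280) = -11.570222

x = 99.1639, dx/dθ = -11.5702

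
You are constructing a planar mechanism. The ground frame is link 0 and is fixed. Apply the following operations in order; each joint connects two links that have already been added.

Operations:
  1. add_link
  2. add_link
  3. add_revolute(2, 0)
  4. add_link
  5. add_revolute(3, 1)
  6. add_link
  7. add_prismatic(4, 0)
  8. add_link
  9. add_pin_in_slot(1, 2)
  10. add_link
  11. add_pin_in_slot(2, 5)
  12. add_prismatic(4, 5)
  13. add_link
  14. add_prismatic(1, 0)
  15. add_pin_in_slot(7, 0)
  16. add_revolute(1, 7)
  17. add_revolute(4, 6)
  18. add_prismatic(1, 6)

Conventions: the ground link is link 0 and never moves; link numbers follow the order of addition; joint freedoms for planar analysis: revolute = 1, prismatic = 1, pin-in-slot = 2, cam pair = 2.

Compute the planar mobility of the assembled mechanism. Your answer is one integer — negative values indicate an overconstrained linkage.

link 0 = ground. State L|J1|J2 = 1|0|0
+link1  2|0|0
+link2  3|0|0
R(2,0) f=1→J1  3|1|0
+link3  4|1|0
R(3,1) f=1→J1  4|2|0
+link4  5|2|0
P(4,0) f=1→J1  5|3|0
+link5  6|3|0
PS(1,2) f=2→J2  6|3|1
+link6  7|3|1
PS(2,5) f=2→J2  7|3|2
P(4,5) f=1→J1  7|4|2
+link7  8|4|2
P(1,0) f=1→J1  8|5|2
PS(7,0) f=2→J2  8|5|3
R(1,7) f=1→J1  8|6|3
R(4,6) f=1→J1  8|7|3
P(1,6) f=1→J1  8|8|3
M = 3(8−1)−2·8−3 = 21−16−3 = 2

M = 2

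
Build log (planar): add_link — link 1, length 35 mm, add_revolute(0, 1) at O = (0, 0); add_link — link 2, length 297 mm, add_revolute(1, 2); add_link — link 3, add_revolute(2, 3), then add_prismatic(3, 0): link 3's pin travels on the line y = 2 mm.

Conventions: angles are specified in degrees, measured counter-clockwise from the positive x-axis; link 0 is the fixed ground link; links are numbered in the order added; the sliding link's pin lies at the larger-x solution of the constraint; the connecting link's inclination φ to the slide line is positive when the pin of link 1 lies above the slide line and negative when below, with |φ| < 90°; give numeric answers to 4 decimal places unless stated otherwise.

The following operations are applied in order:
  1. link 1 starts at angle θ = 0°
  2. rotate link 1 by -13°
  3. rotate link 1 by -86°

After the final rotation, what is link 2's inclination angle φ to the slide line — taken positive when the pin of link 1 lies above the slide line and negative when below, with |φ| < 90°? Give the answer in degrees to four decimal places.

geometry: r = 35 mm, L = 297 mm, e = 2 mm; θ starts at 0°
rotate link 1 by -13°: θ ← 0° -13° = -13°
rotate link 1 by -86°: θ ← -13° -86° = -99°
h = r sin θ − e = -34.569092 − 2 = -36.569092
sin φ = h / L = -36.569092 / 297 = -0.12312826
φ = arcsin(-0.12312826) = -7.072678°

-7.0727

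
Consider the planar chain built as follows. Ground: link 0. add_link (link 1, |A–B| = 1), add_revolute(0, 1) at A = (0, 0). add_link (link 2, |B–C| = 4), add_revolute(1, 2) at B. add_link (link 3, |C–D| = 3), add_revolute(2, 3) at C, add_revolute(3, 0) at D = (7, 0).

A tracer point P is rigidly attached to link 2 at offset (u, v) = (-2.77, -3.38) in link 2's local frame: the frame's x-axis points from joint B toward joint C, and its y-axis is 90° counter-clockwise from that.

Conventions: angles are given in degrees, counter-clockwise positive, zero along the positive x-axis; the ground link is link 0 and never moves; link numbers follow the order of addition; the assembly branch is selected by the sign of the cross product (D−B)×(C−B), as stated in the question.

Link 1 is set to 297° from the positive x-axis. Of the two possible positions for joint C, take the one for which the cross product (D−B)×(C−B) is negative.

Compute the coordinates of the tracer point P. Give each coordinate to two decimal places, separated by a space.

A=(0,0), D=(7.00,0)
B = A + 1.00·(cos297°, sin297°) = (0.4540, -0.8910)
|BD| = 6.6064
circle(B,4.00) ∩ circle(D,3.00): a=3.8330, h=1.1438
  candidates: C₊=(4.0977,0.7593) cross=7.556; C₋=(4.4062,-1.5074) cross=-7.556
  branch - wants cross < 0 → take C=(4.4062,-1.5074) (cross=-7.556)
ex = (C−B)/|BC| = (0.9881,-0.1541); ey = (0.1541,0.9881)
P = B + -2.77·ex + -3.38·ey = (-2.8038,-3.8038)

-2.80 -3.80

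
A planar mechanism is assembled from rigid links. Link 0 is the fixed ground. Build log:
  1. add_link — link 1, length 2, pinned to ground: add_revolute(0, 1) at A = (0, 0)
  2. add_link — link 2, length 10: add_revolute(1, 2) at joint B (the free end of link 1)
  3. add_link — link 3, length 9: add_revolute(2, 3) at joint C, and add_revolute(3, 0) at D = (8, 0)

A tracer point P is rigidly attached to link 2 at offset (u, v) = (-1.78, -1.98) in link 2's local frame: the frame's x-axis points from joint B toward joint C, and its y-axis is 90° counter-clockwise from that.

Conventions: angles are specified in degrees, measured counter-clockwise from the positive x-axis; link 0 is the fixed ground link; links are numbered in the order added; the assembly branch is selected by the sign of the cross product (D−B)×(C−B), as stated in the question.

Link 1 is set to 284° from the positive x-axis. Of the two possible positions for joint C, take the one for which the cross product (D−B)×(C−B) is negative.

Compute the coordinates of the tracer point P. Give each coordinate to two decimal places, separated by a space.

A=(0,0), D=(8.00,0)
B = A + 2.00·(cos284°, sin284°) = (0.4838, -1.9406)
|BD| = 7.7626
circle(B,10.00) ∩ circle(D,9.00): a=5.1051, h=8.5987
  candidates: C₊=(3.2773,7.6613) cross=66.749; C₋=(7.5765,-8.9900) cross=-66.749
  branch - wants cross < 0 → take C=(7.5765,-8.9900) (cross=-66.749)
ex = (C−B)/|BC| = (0.7093,-0.7049); ey = (0.7049,0.7093)
P = B + -1.78·ex + -1.98·ey = (-2.1744,-2.0901)

-2.17 -2.09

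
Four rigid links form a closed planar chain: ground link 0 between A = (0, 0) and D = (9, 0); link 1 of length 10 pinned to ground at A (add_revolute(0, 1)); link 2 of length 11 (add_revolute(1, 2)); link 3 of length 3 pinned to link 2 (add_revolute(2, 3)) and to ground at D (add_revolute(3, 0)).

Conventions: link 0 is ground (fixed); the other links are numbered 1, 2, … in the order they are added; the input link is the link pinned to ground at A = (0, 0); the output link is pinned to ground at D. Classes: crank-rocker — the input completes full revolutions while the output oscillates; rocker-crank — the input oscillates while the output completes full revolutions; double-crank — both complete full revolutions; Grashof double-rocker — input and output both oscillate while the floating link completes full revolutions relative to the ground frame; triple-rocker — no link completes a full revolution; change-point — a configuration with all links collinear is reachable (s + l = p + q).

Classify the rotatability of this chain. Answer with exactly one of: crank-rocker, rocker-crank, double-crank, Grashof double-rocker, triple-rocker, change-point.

lengths: ground=9, input=10, coupler=11, output=3
sorted: s=3 (shortest), l=11 (longest), p+q=19
s + l = 14 vs p + q = 19
s + l < p + q (Grashof) with shortest = output link → rocker-crank

rocker-crank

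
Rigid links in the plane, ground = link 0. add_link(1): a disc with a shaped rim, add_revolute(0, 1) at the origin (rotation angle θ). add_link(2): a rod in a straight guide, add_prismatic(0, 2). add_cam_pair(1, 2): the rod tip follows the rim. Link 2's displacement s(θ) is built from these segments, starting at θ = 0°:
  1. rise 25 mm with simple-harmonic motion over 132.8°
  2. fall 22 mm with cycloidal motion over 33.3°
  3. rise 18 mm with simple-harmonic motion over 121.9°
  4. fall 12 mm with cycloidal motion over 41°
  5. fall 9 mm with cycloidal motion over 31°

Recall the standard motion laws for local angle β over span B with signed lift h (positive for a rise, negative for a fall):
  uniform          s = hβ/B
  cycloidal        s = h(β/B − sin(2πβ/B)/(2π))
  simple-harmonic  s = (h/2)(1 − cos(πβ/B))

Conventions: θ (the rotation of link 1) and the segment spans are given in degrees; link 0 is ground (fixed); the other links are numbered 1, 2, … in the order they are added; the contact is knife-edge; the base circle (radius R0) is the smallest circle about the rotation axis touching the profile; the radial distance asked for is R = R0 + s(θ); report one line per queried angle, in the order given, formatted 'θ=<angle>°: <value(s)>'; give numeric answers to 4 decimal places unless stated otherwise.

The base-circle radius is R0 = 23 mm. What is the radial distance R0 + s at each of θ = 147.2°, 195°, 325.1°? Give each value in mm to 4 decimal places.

segment 1 (0° to 132.8°, simple-harmonic, h = 25) is passed completely: s = 0.0000 + (25) = 25.0000
θ = 147.2° falls in segment 2 (132.8° to 166.1°, cycloidal, h = -22): β = 147.2 − 132.8 = 14.4°, B = 33.3°; Δs = -22·(0.4324 − sin(2π·0.4324)/(2π)) = -8.0713; s = 25.0000 − 8.0713 = 16.9287
segment 2 (132.8° to 166.1°, cycloidal, h = -22) is passed completely: s = 25.0000 + (-22) = 3.0000
θ = 195° falls in segment 3 (166.1° to 288°, simple-harmonic, h = 18): β = 195 − 166.1 = 28.9°, B = 121.9°; Δs = 18/2·(1 − cos(π·0.2371)) = 2.3830; s = 3.0000 + 2.3830 = 5.3830
segment 3 (166.1° to 288°, simple-harmonic, h = 18) is passed completely: s = 3.0000 + (18) = 21.0000
θ = 325.1° falls in segment 4 (288° to 329°, cycloidal, h = -12): β = 325.1 − 288 = 37.1°, B = 41°; Δs = -12·(0.9049 − sin(2π·0.9049)/(2π)) = -11.9332; s = 21.0000 − 11.9332 = 9.0668
θ=147.2°: R = R0 + s = 23 + 16.9287 = 39.9287
θ=195°: R = R0 + s = 23 + 5.3830 = 28.3830
θ=325.1°: R = R0 + s = 23 + 9.0668 = 32.0668

θ=147.2°: 39.9287
θ=195°: 28.3830
θ=325.1°: 32.0668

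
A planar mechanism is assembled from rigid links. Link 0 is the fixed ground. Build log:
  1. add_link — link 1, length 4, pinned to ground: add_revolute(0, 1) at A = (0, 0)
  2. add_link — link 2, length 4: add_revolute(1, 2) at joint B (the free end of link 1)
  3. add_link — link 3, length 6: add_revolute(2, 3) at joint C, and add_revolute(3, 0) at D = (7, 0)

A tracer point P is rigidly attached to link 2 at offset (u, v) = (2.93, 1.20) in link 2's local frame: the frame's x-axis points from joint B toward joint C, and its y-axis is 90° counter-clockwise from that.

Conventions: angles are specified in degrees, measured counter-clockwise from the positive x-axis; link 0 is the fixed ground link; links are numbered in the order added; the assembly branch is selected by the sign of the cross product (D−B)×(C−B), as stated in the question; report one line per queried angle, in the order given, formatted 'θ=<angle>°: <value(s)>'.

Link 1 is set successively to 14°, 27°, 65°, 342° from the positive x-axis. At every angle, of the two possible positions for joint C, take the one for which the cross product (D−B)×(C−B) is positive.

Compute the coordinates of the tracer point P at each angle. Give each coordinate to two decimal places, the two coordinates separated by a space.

A=(0,0), D=(7.00,0)
θ=14°: B = A + 4.00·(cos14°, sin14°) = (3.8812, 0.9677)
θ=14°: |BD| = 3.2655
θ=14°: circle(B,4.00) ∩ circle(D,6.00): a=-1.4296, h=3.7358
θ=14°:   candidates: C₊=(3.6229,4.9593) cross=12.199; C₋=(1.4088,-2.1767) cross=-12.199
θ=14°:   branch + wants cross > 0 → take C=(3.6229,4.9593) (cross=12.199)
θ=14°: ex = (C−B)/|BC| = (-0.0646,0.9979); ey = (-0.9979,-0.0646)
θ=14°: P = B + 2.93·ex + 1.20·ey = (2.4945,3.8141)
θ=27°: B = A + 4.00·(cos27°, sin27°) = (3.5640, 1.8160)
θ=27°: |BD| = 3.8863
θ=27°: circle(B,4.00) ∩ circle(D,6.00): a=-0.6299, h=3.9501
θ=27°:   candidates: C₊=(4.8528,5.6026) cross=15.351; C₋=(1.1613,-1.3820) cross=-15.351
θ=27°:   branch + wants cross > 0 → take C=(4.8528,5.6026) (cross=15.351)
θ=27°: ex = (C−B)/|BC| = (0.3222,0.9467); ey = (-0.9467,0.3222)
θ=27°: P = B + 2.93·ex + 1.20·ey = (3.3721,4.9764)
θ=65°: B = A + 4.00·(cos65°, sin65°) = (1.6905, 3.6252)
θ=65°: |BD| = 6.4291
θ=65°: circle(B,4.00) ∩ circle(D,6.00): a=1.6591, h=3.6397
θ=65°:   candidates: C₊=(5.1130,5.6955) cross=23.400; C₋=(1.0083,-0.3162) cross=-23.400
θ=65°:   branch + wants cross > 0 → take C=(5.1130,5.6955) (cross=23.400)
θ=65°: ex = (C−B)/|BC| = (0.8556,0.5176); ey = (-0.5176,0.8556)
θ=65°: P = B + 2.93·ex + 1.20·ey = (3.5764,6.1685)
θ=342°: B = A + 4.00·(cos342°, sin342°) = (3.8042, -1.2361)
θ=342°: |BD| = 3.4265
θ=342°: circle(B,4.00) ∩ circle(D,6.00): a=-1.2052, h=3.8141
θ=342°:   candidates: C₊=(1.3043,1.8865) cross=13.069; C₋=(4.0561,-5.2281) cross=-13.069
θ=342°:   branch + wants cross > 0 → take C=(1.3043,1.8865) (cross=13.069)
θ=342°: ex = (C−B)/|BC| = (-0.6250,0.7806); ey = (-0.7806,-0.6250)
θ=342°: P = B + 2.93·ex + 1.20·ey = (1.0363,0.3012)

θ=14°: 2.49 3.81
θ=27°: 3.37 4.98
θ=65°: 3.58 6.17
θ=342°: 1.04 0.30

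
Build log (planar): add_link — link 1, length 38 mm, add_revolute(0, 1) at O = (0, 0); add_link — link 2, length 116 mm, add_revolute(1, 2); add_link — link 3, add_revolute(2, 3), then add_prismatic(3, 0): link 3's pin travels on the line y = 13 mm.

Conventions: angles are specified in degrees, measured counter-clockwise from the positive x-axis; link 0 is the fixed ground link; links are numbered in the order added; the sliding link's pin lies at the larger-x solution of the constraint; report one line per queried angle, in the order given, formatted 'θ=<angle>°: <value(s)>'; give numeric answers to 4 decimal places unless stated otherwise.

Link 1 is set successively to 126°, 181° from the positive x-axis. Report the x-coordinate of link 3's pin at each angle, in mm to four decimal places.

geometry: r = 38 mm, L = 116 mm, e = 13 mm
θ=126°: crank pin P = (r cos θ, r sin θ) = (-22.335840, 30.742646)
θ=126°: h = r sin θ − e = 30.742646 − 13 = 17.742646
θ=126°: x = r cos θ + √(L² − h²) = -22.335840 + 114.635067 = 92.299227
θ=181°: crank pin P = (r cos θ, r sin θ) = (-37.994212, -0.663191)
θ=181°: h = r sin θ − e = -0.663191 − 13 = -13.663191
θ=181°: x = r cos θ + √(L² − h²) = -37.994212 + 115.192522 = 77.198310

θ=126°: 92.2992
θ=181°: 77.1983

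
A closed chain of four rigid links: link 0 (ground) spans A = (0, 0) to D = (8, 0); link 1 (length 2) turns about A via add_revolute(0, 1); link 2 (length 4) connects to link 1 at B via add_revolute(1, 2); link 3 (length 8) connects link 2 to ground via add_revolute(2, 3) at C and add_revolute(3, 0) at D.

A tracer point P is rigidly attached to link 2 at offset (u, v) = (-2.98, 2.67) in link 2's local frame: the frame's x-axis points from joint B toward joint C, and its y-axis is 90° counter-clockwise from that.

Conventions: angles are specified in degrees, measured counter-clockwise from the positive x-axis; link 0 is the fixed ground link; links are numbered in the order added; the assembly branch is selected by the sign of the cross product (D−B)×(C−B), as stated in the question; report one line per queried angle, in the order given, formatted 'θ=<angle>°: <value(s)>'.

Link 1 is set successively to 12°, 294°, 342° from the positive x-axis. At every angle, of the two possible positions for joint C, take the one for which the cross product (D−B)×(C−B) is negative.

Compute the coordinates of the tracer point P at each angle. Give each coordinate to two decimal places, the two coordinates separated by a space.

A=(0,0), D=(8.00,0)
θ=12°: B = A + 2.00·(cos12°, sin12°) = (1.9563, 0.4158)
θ=12°: |BD| = 6.0580
θ=12°: circle(B,4.00) ∩ circle(D,8.00): a=-0.9327, h=3.8897
θ=12°:   candidates: C₊=(1.2928,4.3604) cross=23.564; C₋=(0.7588,-3.4007) cross=-23.564
θ=12°:   branch - wants cross < 0 → take C=(0.7588,-3.4007) (cross=-23.564)
θ=12°: ex = (C−B)/|BC| = (-0.2994,-0.9541); ey = (0.9541,-0.2994)
θ=12°: P = B + -2.98·ex + 2.67·ey = (5.3960,2.4598)
θ=294°: B = A + 2.00·(cos294°, sin294°) = (0.8135, -1.8271)
θ=294°: |BD| = 7.4151
θ=294°: circle(B,4.00) ∩ circle(D,8.00): a=0.4710, h=3.9722
θ=294°:   candidates: C₊=(0.2912,2.1387) cross=29.454; C₋=(2.2487,-5.5608) cross=-29.454
θ=294°:   branch - wants cross < 0 → take C=(2.2487,-5.5608) (cross=-29.454)
θ=294°: ex = (C−B)/|BC| = (0.3588,-0.9334); ey = (0.9334,0.3588)
θ=294°: P = B + -2.98·ex + 2.67·ey = (2.2365,1.9125)
θ=342°: B = A + 2.00·(cos342°, sin342°) = (1.9021, -0.6180)
θ=342°: |BD| = 6.1291
θ=342°: circle(B,4.00) ∩ circle(D,8.00): a=-0.8512, h=3.9084
θ=342°:   candidates: C₊=(0.6612,3.1846) cross=23.955; C₋=(1.4494,-4.5923) cross=-23.955
θ=342°:   branch - wants cross < 0 → take C=(1.4494,-4.5923) (cross=-23.955)
θ=342°: ex = (C−B)/|BC| = (-0.1132,-0.9936); ey = (0.9936,-0.1132)
θ=342°: P = B + -2.98·ex + 2.67·ey = (4.8922,2.0406)

θ=12°: 5.40 2.46
θ=294°: 2.24 1.91
θ=342°: 4.89 2.04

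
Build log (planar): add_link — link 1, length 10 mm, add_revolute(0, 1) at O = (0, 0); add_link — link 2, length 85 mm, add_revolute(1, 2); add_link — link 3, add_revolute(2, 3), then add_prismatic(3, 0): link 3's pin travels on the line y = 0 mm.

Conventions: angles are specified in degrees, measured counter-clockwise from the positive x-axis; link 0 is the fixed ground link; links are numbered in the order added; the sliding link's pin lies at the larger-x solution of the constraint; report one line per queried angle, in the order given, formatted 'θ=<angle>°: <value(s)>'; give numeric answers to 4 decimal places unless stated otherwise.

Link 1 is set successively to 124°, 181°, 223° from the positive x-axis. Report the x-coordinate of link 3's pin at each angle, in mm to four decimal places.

geometry: r = 10 mm, L = 85 mm, e = 0 mm
θ=124°: crank pin P = (r cos θ, r sin θ) = (-5.591929, 8.290376)
θ=124°: h = r sin θ − e = 8.290376 − 0 = 8.290376
θ=124°: x = r cos θ + √(L² − h²) = -5.591929 + 84.594738 = 79.002809
θ=181°: crank pin P = (r cos θ, r sin θ) = (-9.998477, -0.174524)
θ=181°: h = r sin θ − e = -0.174524 − 0 = -0.174524
θ=181°: x = r cos θ + √(L² − h²) = -9.998477 + 84.999821 = 75.001344
θ=223°: crank pin P = (r cos θ, r sin θ) = (-7.313537, -6.819984)
θ=223°: h = r sin θ − e = -6.819984 − 0 = -6.819984
θ=223°: x = r cos θ + √(L² − h²) = -7.313537 + 84.725957 = 77.412420

θ=124°: 79.0028
θ=181°: 75.0013
θ=223°: 77.4124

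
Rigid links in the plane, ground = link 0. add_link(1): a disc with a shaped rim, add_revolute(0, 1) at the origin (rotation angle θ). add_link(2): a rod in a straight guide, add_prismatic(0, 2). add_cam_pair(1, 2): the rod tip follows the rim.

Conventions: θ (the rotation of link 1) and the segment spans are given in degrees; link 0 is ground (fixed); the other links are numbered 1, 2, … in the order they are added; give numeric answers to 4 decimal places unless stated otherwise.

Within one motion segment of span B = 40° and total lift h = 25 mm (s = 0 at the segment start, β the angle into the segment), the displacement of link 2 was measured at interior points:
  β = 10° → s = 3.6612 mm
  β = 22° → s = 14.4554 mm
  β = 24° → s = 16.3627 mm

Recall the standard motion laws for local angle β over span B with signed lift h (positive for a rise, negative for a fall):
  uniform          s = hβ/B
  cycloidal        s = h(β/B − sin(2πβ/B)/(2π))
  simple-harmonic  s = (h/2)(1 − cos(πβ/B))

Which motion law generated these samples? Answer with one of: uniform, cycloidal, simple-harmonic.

candidates at β/B = r: uniform s = h·r (linear in β); cycloidal s = h·(r − sin(2πr)/(2π)); simple-harmonic s = (h/2)(1 − cos(πr))
β=10°: printed 3.6612 | uniform 6.2500, cycloidal 2.2711, simple-harmonic 3.6612
β=22°: printed 14.4554 | uniform 13.7500, cycloidal 14.9795, simple-harmonic 14.4554
β=24°: printed 16.3627 | uniform 15.0000, cycloidal 17.3387, simple-harmonic 16.3627
only one law matches every sample → simple-harmonic

simple-harmonic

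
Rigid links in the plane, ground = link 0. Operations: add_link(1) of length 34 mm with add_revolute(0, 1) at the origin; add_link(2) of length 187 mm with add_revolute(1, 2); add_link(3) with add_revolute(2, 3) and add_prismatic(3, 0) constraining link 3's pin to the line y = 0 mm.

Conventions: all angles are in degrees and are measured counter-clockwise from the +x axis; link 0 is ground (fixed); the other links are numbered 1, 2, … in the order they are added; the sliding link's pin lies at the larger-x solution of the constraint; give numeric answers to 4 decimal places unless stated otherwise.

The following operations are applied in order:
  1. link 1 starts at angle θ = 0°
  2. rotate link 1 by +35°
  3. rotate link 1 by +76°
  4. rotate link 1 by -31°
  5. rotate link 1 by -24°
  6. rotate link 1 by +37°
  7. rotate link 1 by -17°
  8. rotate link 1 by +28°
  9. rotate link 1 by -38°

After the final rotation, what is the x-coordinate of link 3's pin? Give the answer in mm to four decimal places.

geometry: r = 34 mm, L = 187 mm, e = 0 mm; θ starts at 0°
rotate link 1 by +35°: θ ← 0° +35° = 35°
rotate link 1 by +76°: θ ← 35° +76° = 111°
rotate link 1 by -31°: θ ← 111° -31° = 80°
rotate link 1 by -24°: θ ← 80° -24° = 56°
rotate link 1 by +37°: θ ← 56° +37° = 93°
rotate link 1 by -17°: θ ← 93° -17° = 76°
rotate link 1 by +28°: θ ← 76° +28° = 104°
rotate link 1 by -38°: θ ← 104° -38° = 66°
crank pin P = (r cos θ, r sin θ) = (13.829046, 31.060546)
h = r sin θ − e = 31.060546 − 0 = 31.060546
x = r cos θ + √(L² − h²) = 13.829046 + 184.402393 = 198.231439

198.2314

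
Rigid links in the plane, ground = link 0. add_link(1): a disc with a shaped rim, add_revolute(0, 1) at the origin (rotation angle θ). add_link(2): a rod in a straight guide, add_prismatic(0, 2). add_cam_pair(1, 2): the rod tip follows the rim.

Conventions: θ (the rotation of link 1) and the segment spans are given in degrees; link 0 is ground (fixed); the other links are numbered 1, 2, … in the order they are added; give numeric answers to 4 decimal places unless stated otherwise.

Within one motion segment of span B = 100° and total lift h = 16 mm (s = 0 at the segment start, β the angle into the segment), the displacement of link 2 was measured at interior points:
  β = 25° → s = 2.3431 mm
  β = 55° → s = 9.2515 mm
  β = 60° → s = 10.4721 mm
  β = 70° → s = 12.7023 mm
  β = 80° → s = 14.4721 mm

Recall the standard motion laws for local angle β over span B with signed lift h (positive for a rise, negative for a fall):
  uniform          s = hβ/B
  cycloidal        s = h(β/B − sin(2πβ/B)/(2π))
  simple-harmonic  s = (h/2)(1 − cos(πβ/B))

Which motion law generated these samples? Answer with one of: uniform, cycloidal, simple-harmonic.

candidates at β/B = r: uniform s = h·r (linear in β); cycloidal s = h·(r − sin(2πr)/(2π)); simple-harmonic s = (h/2)(1 − cos(πr))
β=25°: printed 2.3431 | uniform 4.0000, cycloidal 1.4535, simple-harmonic 2.3431
β=55°: printed 9.2515 | uniform 8.8000, cycloidal 9.5869, simple-harmonic 9.2515
β=60°: printed 10.4721 | uniform 9.6000, cycloidal 11.0968, simple-harmonic 10.4721
β=70°: printed 12.7023 | uniform 11.2000, cycloidal 13.6218, simple-harmonic 12.7023
β=80°: printed 14.4721 | uniform 12.8000, cycloidal 15.2218, simple-harmonic 14.4721
only one law matches every sample → simple-harmonic

simple-harmonic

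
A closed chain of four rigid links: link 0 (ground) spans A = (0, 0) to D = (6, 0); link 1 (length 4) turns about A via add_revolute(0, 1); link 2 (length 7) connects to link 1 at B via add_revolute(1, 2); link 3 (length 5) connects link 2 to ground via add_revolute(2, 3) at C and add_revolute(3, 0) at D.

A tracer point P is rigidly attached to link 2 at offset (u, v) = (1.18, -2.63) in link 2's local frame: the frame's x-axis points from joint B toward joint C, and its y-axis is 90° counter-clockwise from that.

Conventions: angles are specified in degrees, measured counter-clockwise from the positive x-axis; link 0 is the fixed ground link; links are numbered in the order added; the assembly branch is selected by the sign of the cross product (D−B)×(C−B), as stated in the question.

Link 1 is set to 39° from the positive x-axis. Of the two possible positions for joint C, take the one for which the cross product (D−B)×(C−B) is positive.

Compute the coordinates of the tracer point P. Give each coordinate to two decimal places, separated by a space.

A=(0,0), D=(6.00,0)
B = A + 4.00·(cos39°, sin39°) = (3.1086, 2.5173)
|BD| = 3.8337
circle(B,7.00) ∩ circle(D,5.00): a=5.0470, h=4.8505
  candidates: C₊=(10.1001,2.8617) cross=18.595; C₋=(3.7301,-4.4551) cross=-18.595
  branch + wants cross > 0 → take C=(10.1001,2.8617) (cross=18.595)
ex = (C−B)/|BC| = (0.9988,0.0492); ey = (-0.0492,0.9988)
P = B + 1.18·ex + -2.63·ey = (4.4165,-0.0515)

4.42 -0.05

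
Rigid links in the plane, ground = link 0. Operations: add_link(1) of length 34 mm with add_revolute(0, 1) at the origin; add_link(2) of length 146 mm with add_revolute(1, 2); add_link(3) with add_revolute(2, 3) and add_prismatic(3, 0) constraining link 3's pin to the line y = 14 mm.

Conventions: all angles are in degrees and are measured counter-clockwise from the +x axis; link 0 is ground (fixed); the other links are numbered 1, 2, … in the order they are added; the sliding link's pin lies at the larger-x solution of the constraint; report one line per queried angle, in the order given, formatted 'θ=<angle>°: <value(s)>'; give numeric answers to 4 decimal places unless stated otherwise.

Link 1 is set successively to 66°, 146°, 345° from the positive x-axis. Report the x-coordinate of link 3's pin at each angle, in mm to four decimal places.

geometry: r = 34 mm, L = 146 mm, e = 14 mm
θ=66°: crank pin P = (r cos θ, r sin θ) = (13.829046, 31.060546)
θ=66°: h = r sin θ − e = 31.060546 − 14 = 17.060546
θ=66°: x = r cos θ + √(L² − h²) = 13.829046 + 144.999785 = 158.828831
θ=146°: crank pin P = (r cos θ, r sin θ) = (-28.187277, 19.012559)
θ=146°: h = r sin θ − e = 19.012559 − 14 = 5.012559
θ=146°: x = r cos θ + √(L² − h²) = -28.187277 + 145.913928 = 117.726650
θ=345°: crank pin P = (r cos θ, r sin θ) = (32.841478, -8.799848)
θ=345°: h = r sin θ − e = -8.799848 − 14 = -22.799848
θ=345°: x = r cos θ + √(L² − h²) = 32.841478 + 144.208762 = 177.050240

θ=66°: 158.8288
θ=146°: 117.7267
θ=345°: 177.0502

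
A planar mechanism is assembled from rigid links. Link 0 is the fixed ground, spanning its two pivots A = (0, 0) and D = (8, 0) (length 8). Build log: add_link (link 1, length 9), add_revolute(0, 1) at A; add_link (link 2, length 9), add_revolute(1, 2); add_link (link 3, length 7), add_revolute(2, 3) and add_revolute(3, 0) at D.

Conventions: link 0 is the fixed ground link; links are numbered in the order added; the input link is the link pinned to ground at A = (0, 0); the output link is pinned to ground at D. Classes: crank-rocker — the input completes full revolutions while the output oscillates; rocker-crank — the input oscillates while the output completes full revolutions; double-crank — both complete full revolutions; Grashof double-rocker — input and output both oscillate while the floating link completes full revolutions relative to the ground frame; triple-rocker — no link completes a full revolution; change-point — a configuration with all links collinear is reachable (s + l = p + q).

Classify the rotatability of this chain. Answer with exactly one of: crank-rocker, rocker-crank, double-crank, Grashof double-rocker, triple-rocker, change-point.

lengths: ground=8, input=9, coupler=9, output=7
sorted: s=7 (shortest), l=9 (longest), p+q=17
s + l = 16 vs p + q = 17
s + l < p + q (Grashof) with shortest = output link → rocker-crank

rocker-crank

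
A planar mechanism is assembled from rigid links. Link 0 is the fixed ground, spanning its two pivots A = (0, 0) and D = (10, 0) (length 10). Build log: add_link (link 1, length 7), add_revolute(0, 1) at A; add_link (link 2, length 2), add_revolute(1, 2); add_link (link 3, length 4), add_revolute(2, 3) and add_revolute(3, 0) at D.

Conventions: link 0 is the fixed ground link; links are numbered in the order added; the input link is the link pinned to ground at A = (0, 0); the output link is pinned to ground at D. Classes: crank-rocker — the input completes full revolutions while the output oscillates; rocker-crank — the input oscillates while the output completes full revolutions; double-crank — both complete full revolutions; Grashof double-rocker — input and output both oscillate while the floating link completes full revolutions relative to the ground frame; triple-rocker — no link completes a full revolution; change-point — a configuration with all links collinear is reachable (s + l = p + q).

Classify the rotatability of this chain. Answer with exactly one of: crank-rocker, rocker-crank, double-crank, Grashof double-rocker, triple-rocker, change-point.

lengths: ground=10, input=7, coupler=2, output=4
sorted: s=2 (shortest), l=10 (longest), p+q=11
s + l = 12 vs p + q = 11
s + l > p + q → non-Grashof → no link fully rotates → triple-rocker

triple-rocker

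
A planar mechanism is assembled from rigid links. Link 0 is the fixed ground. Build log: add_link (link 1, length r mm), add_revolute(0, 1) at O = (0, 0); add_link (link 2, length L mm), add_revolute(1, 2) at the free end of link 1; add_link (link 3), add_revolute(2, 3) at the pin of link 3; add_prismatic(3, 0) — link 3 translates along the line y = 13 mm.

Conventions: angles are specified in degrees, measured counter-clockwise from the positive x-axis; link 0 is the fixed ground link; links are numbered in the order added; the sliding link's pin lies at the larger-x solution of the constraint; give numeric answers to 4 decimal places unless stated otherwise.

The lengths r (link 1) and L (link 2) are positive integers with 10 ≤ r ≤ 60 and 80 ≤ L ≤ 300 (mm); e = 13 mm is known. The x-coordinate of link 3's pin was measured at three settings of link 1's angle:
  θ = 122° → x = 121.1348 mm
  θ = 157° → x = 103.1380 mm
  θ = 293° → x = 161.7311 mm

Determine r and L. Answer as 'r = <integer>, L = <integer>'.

constraint per measurement: (x − r cos θ)² + (r sin θ − e)² = L²
subtracting the θ₁ and θ₂ equations cancels the r² and L² terms:
r = (x₁² − x₂²) / (2[(x₁cos θ₁ + e sin θ₁) − (x₂cos θ₂ + e sin θ₂)]) = 55.0003 → r = 55
L² = (x₁ − r cos θ₁)² + (r sin θ₁ − e)² = 23716.0140 → L = 154.0000 → L = 154
check at θ₃=293°: x = 161.7311 (printed 161.7311) ✓

r = 55, L = 154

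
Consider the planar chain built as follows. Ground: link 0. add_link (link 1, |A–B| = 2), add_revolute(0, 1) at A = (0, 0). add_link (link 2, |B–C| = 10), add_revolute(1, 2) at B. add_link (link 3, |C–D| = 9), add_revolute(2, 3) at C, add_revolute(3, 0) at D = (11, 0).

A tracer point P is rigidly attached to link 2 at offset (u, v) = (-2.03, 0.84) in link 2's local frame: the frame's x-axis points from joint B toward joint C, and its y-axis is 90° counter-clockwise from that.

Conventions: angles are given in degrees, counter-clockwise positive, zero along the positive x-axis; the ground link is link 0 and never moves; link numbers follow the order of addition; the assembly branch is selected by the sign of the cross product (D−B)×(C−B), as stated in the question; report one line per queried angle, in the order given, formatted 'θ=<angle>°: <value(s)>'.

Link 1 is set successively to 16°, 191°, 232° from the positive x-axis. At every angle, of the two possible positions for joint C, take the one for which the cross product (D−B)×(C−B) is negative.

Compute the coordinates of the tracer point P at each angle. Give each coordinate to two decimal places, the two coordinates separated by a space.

A=(0,0), D=(11.00,0)
θ=16°: B = A + 2.00·(cos16°, sin16°) = (1.9225, 0.5513)
θ=16°: |BD| = 9.0942
θ=16°: circle(B,10.00) ∩ circle(D,9.00): a=5.5917, h=8.2905
θ=16°:   candidates: C₊=(8.0065,8.4876) cross=75.396; C₋=(7.0014,-8.0630) cross=-75.396
θ=16°:   branch - wants cross < 0 → take C=(7.0014,-8.0630) (cross=-75.396)
θ=16°: ex = (C−B)/|BC| = (0.5079,-0.8614); ey = (0.8614,0.5079)
θ=16°: P = B + -2.03·ex + 0.84·ey = (1.6151,2.7266)
θ=191°: B = A + 2.00·(cos191°, sin191°) = (-1.9633, -0.3816)
θ=191°: |BD| = 12.9689
θ=191°: circle(B,10.00) ∩ circle(D,9.00): a=7.2170, h=6.9221
θ=191°:   candidates: C₊=(5.0469,6.7499) cross=89.772; C₋=(5.4543,-7.0884) cross=-89.772
θ=191°:   branch - wants cross < 0 → take C=(5.4543,-7.0884) (cross=-89.772)
θ=191°: ex = (C−B)/|BC| = (0.7418,-0.6707); ey = (0.6707,0.7418)
θ=191°: P = B + -2.03·ex + 0.84·ey = (-2.9056,1.6029)
θ=232°: B = A + 2.00·(cos232°, sin232°) = (-1.2313, -1.5760)
θ=232°: |BD| = 12.3324
θ=232°: circle(B,10.00) ∩ circle(D,9.00): a=6.9365, h=7.2031
θ=232°:   candidates: C₊=(4.7278,6.4544) cross=88.832; C₋=(6.5689,-7.8336) cross=-88.832
θ=232°:   branch - wants cross < 0 → take C=(6.5689,-7.8336) (cross=-88.832)
θ=232°: ex = (C−B)/|BC| = (0.7800,-0.6258); ey = (0.6258,0.7800)
θ=232°: P = B + -2.03·ex + 0.84·ey = (-2.2891,0.3495)

θ=16°: 1.62 2.73
θ=191°: -2.91 1.60
θ=232°: -2.29 0.35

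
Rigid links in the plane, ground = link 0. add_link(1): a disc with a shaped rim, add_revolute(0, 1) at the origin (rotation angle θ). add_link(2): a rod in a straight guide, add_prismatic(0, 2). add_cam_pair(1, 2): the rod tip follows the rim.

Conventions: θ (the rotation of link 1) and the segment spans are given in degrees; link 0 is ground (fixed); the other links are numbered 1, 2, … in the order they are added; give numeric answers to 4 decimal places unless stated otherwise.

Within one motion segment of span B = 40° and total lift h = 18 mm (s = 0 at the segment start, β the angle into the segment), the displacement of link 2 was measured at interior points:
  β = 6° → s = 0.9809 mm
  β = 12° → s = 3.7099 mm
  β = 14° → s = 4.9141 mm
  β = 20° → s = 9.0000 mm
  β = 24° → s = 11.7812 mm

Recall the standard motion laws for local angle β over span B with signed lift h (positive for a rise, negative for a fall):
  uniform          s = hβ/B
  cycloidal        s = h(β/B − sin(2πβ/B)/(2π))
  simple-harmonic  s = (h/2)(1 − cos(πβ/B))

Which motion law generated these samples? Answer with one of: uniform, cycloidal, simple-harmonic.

candidates at β/B = r: uniform s = h·r (linear in β); cycloidal s = h·(r − sin(2πr)/(2π)); simple-harmonic s = (h/2)(1 − cos(πr))
β=6°: printed 0.9809 | uniform 2.7000, cycloidal 0.3823, simple-harmonic 0.9809
β=12°: printed 3.7099 | uniform 5.4000, cycloidal 2.6754, simple-harmonic 3.7099
β=14°: printed 4.9141 | uniform 6.3000, cycloidal 3.9823, simple-harmonic 4.9141
β=20°: printed 9.0000 | uniform 9.0000, cycloidal 9.0000, simple-harmonic 9.0000
β=24°: printed 11.7812 | uniform 10.8000, cycloidal 12.4839, simple-harmonic 11.7812
only one law matches every sample → simple-harmonic

simple-harmonic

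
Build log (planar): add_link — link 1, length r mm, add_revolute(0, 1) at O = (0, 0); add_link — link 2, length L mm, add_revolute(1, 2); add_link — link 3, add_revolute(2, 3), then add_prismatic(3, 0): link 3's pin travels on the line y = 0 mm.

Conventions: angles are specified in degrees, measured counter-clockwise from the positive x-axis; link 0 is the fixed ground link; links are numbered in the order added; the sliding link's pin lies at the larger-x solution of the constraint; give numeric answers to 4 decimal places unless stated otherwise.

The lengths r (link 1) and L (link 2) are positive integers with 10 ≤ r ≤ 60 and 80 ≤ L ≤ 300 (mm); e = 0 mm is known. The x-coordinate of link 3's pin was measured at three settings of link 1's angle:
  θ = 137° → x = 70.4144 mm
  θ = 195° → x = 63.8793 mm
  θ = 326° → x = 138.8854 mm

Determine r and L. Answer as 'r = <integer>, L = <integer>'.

constraint per measurement: (x − r cos θ)² + (r sin θ − e)² = L²
subtracting the θ₁ and θ₂ equations cancels the r² and L² terms:
r = (x₁² − x₂²) / (2[(x₁cos θ₁ + e sin θ₁) − (x₂cos θ₂ + e sin θ₂)]) = 43.0003 → r = 43
L² = (x₁ − r cos θ₁)² + (r sin θ₁ − e)² = 11236.0013 → L = 106.0000 → L = 106
check at θ₃=326°: x = 138.8854 (printed 138.8854) ✓

r = 43, L = 106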